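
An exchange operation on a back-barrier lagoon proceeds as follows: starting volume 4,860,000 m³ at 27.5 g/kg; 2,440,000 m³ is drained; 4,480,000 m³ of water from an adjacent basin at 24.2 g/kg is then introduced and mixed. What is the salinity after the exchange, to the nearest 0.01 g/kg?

Remaining after removal: 2,420,000 m³ at 27.5 g/kg (salt = 66,550,000)
After addition: salt = 66,550,000 + 4,480,000×24.2 = 174,966,000; volume = 6,900,000 m³
S = 174,966,000 / 6,900,000 = 25.3574 g/kg

25.36 g/kg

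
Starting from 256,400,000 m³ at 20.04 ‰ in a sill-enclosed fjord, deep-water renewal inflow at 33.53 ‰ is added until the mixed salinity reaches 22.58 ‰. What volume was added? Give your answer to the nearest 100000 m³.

59500000 m³

Salt balance: 256,400,000×20.04 + V×33.53 = (256,400,000+V)×22.58
5,138,256,000 + 33.53V = 5,789,512,000 + 22.58V
651,256,000 = 10.95V
V = 59,475,433.79 m³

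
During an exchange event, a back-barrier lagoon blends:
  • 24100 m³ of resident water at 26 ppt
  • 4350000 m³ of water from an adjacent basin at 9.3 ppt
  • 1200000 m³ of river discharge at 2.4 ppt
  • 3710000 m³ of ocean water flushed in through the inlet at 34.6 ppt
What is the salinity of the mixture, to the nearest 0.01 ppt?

18.56 ppt

Salt balance:
salt = 24,100×26 + 4,350,000×9.3 + 1,200,000×2.4 + 3,710,000×34.6 = 626,600 + 40,455,000 + 2,880,000 + 128,366,000 = 172,327,600
volume = 24,100 + 4,350,000 + 1,200,000 + 3,710,000 = 9,284,100 m³
S = 172,327,600 / 9,284,100 = 18.5616 ppt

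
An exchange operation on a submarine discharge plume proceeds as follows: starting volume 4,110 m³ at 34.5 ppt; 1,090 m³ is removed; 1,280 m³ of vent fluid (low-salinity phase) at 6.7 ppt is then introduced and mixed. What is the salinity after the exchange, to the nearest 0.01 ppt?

Remaining after removal: 3,020 m³ at 34.5 ppt (salt = 104,190)
After addition: salt = 104,190 + 1,280×6.7 = 112,766; volume = 4,300 m³
S = 112,766 / 4,300 = 26.2247 ppt

26.22 ppt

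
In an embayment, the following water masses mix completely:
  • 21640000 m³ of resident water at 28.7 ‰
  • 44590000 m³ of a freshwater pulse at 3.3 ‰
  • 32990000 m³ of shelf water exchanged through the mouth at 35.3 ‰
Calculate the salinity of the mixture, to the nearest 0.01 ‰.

Weighted by volume,
salt = 21,640,000×28.7 + 44,590,000×3.3 + 32,990,000×35.3 = 621,068,000 + 147,147,000 + 1,164,547,000 = 1,932,762,000
volume = 21,640,000 + 44,590,000 + 32,990,000 = 99,220,000 m³
S = 1,932,762,000 / 99,220,000 = 19.4796 ‰

19.48 ‰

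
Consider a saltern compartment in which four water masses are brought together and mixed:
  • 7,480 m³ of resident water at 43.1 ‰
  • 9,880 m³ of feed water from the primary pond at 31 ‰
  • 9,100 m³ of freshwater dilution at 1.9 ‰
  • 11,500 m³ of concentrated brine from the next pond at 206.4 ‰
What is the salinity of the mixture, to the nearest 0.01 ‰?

Salt balance:
salt = 7,480×43.1 + 9,880×31 + 9,100×1.9 + 11,500×206.4 = 322,388 + 306,280 + 17,290 + 2,373,600 = 3,019,558
volume = 7,480 + 9,880 + 9,100 + 11,500 = 37,960 m³
S = 3,019,558 / 37,960 = 79.5458 ‰

79.55 ‰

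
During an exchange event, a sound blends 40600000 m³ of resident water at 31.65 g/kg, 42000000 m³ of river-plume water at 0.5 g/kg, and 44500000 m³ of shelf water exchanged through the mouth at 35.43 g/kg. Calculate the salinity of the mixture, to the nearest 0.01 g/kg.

22.68 g/kg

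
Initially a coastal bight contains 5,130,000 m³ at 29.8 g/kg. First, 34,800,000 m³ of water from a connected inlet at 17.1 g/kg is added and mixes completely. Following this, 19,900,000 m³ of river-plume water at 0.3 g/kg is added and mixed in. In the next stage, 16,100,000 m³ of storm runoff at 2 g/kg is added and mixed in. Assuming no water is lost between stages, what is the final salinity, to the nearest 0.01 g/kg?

10.35 g/kg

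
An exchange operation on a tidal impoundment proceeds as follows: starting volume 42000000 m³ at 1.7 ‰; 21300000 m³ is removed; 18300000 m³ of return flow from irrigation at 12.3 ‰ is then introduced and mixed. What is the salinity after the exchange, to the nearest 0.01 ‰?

Remaining after removal: 20,700,000 m³ at 1.7 ‰ (salt = 35,190,000)
After addition: salt = 35,190,000 + 18,300,000×12.3 = 260,280,000; volume = 39,000,000 m³
S = 260,280,000 / 39,000,000 = 6.6738 ‰

6.67 ‰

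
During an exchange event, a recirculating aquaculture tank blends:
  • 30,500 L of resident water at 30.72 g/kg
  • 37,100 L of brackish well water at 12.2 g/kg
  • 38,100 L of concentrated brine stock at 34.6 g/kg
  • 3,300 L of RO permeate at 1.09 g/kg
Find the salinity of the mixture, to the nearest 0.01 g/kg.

Total salt / total volume:
salt = 30,500×30.72 + 37,100×12.2 + 38,100×34.6 + 3,300×1.09 = 936,960 + 452,620 + 1,318,260 + 3,597 = 2,711,437
volume = 30,500 + 37,100 + 38,100 + 3,300 = 109,000 L
S = 2,711,437 / 109,000 = 24.8756 g/kg

24.88 g/kg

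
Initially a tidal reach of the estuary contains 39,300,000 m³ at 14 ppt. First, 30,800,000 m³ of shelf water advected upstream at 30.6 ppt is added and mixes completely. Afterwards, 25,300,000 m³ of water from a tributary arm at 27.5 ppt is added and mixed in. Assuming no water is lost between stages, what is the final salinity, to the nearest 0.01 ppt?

Mass of salt is conserved:
Initial salt = 39,300,000×14 = 550,200,000
After stage 1: salt = 550,200,000 + 30,800,000×30.6 = 1,492,680,000; volume = 70,100,000 m³; S = 21.294 ppt
After stage 2: salt = 1,492,680,000 + 25,300,000×27.5 = 2,188,430,000; volume = 95,400,000 m³
S = 2,188,430,000 / 95,400,000 = 22.9395 ppt

22.94 ppt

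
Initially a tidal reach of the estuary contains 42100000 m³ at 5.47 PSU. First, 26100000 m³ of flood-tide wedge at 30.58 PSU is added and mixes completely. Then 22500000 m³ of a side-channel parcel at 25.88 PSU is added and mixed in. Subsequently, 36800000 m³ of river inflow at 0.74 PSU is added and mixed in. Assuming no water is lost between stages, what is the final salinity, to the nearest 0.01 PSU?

12.85 PSU

Mass of salt is conserved:
Initial salt = 42,100,000×5.47 = 230,287,000
After stage 1: salt = 230,287,000 + 26,100,000×30.58 = 1,028,425,000; volume = 68,200,000 m³; S = 15.08 PSU
After stage 2: salt = 1,028,425,000 + 22,500,000×25.88 = 1,610,725,000; volume = 90,700,000 m³; S = 17.759 PSU
After stage 3: salt = 1,610,725,000 + 36,800,000×0.74 = 1,637,957,000; volume = 127,500,000 m³
S = 1,637,957,000 / 127,500,000 = 12.8467 PSU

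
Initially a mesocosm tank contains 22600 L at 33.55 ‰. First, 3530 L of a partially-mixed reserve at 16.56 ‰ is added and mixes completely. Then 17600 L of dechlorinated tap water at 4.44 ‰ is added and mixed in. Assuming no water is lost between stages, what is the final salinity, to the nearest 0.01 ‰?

20.46 ‰

Conserving salt mass:
Initial salt = 22,600×33.55 = 758,230
After stage 1: salt = 758,230 + 3,530×16.56 = 816,686.8; volume = 26,130 L; S = 31.255 ‰
After stage 2: salt = 816,686.8 + 17,600×4.44 = 894,830.8; volume = 43,730 L
S = 894,830.8 / 43,730 = 20.4626 ‰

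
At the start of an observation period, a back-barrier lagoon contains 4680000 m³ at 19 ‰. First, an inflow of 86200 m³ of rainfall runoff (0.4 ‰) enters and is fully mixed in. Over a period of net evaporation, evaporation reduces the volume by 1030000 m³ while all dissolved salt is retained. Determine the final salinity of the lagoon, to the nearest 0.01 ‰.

23.81 ‰

After mixing: salt = 4,680,000×19 + 86,200×0.4 = 88,954,480; volume = 4,766,200 m³
After evaporation: salt unchanged = 88,954,480; volume = 4,766,200 − 1,030,000 = 3,736,200 m³
S = 88,954,480 / 3,736,200 = 23.8088 ‰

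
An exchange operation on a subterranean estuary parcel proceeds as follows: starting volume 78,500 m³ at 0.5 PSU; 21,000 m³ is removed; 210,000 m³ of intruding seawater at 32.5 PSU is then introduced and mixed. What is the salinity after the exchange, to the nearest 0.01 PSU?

25.62 PSU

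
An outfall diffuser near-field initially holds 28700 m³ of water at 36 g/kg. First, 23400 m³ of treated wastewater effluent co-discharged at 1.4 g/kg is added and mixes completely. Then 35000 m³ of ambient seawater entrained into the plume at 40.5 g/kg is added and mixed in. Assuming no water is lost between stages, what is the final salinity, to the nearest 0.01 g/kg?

28.51 g/kg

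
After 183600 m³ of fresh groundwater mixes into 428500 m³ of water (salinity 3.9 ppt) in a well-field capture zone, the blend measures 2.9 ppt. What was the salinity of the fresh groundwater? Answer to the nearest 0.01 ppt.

Salt balance: 428,500×3.9 + 183,600×S = 612,100×2.9
1,671,150 + 183,600·S = 1,775,090
S = (1,775,090 − 1,671,150) / 183,600 = 0.5661 ppt

0.57 ppt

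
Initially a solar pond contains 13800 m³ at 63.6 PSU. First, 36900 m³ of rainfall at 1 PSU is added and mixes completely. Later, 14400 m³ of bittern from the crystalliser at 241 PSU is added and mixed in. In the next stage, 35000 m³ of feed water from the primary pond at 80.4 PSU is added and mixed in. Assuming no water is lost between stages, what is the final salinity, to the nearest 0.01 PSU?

Total salt / total volume:
Initial salt = 13,800×63.6 = 877,680
After stage 1: salt = 877,680 + 36,900×1 = 914,580; volume = 50,700 m³; S = 18.039 PSU
After stage 2: salt = 914,580 + 14,400×241 = 4,384,980; volume = 65,100 m³; S = 67.358 PSU
After stage 3: salt = 4,384,980 + 35,000×80.4 = 7,198,980; volume = 100,100 m³
S = 7,198,980 / 100,100 = 71.9179 PSU

71.92 PSU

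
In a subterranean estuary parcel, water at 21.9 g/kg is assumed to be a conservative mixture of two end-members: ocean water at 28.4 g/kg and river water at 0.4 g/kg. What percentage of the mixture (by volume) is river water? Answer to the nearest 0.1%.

Let f be the freshwater fraction. Salt balance per unit volume:
f×0.4 + (1−f)×28.4 = 21.9
f = (28.4 − 21.9) / (28.4 − 0.4) = 6.5/28 = 0.2321

23.2%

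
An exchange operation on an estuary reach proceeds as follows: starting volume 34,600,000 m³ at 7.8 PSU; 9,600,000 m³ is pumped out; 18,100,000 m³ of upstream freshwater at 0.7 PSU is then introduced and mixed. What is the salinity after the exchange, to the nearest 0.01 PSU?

Remaining after removal: 25,000,000 m³ at 7.8 PSU (salt = 195,000,000)
After addition: salt = 195,000,000 + 18,100,000×0.7 = 207,670,000; volume = 43,100,000 m³
S = 207,670,000 / 43,100,000 = 4.8183 PSU

4.82 PSU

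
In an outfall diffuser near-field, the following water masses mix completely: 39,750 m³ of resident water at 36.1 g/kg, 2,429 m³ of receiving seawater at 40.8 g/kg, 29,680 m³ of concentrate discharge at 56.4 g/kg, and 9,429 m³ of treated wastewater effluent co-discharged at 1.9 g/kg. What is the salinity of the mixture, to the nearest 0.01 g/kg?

39.69 g/kg

By conservation of dissolved salt,
salt = 39,750×36.1 + 2,429×40.8 + 29,680×56.4 + 9,429×1.9 = 1,434,975 + 99,103.2 + 1,673,952 + 17,915.1 = 3,225,945.3
volume = 39,750 + 2,429 + 29,680 + 9,429 = 81,288 m³
S = 3,225,945.3 / 81,288 = 39.6854 g/kg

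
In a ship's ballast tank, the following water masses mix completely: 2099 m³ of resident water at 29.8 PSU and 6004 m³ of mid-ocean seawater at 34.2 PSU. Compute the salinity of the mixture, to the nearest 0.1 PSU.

Weighted by volume,
salt = 2,099×29.8 + 6,004×34.2 = 62,550.2 + 205,336.8 = 267,887
volume = 2,099 + 6,004 = 8,103 m³
S = 267,887 / 8,103 = 33.06 PSU

33.1 PSU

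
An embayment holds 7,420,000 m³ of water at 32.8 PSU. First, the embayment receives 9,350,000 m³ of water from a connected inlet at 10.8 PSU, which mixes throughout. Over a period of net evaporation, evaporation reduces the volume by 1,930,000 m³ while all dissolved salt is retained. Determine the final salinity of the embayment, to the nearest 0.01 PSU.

After mixing: salt = 7,420,000×32.8 + 9,350,000×10.8 = 344,356,000; volume = 16,770,000 m³
After evaporation: salt unchanged = 344,356,000; volume = 16,770,000 − 1,930,000 = 14,840,000 m³
S = 344,356,000 / 14,840,000 = 23.2046 PSU

23.20 PSU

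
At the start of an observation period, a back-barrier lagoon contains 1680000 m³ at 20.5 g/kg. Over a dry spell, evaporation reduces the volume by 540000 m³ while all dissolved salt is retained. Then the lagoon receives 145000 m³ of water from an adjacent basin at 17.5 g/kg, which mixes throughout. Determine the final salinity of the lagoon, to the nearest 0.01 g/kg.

28.78 g/kg

After evaporation: salt = 1,680,000×20.5 = 34,440,000; volume = 1,680,000 − 540,000 = 1,140,000 m³
After mixing: salt = 34,440,000 + 145,000×17.5 = 36,977,500; volume = 1,140,000 + 145,000 = 1,285,000 m³
S = 36,977,500 / 1,285,000 = 28.7763 g/kg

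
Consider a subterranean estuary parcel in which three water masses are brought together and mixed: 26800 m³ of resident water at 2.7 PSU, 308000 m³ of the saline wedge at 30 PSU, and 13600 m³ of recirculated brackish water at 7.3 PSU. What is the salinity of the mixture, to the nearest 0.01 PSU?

27.01 PSU

By conservation of dissolved salt,
salt = 26,800×2.7 + 308,000×30 + 13,600×7.3 = 72,360 + 9,240,000 + 99,280 = 9,411,640
volume = 26,800 + 308,000 + 13,600 = 348,400 m³
S = 9,411,640 / 348,400 = 27.0139 PSU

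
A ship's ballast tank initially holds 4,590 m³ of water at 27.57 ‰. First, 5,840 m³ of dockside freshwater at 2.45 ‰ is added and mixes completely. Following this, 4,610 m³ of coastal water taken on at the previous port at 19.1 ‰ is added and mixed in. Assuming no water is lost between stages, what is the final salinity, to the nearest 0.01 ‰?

Mass of salt is conserved:
Initial salt = 4,590×27.57 = 126,546.3
After stage 1: salt = 126,546.3 + 5,840×2.45 = 140,854.3; volume = 10,430 m³; S = 13.505 ‰
After stage 2: salt = 140,854.3 + 4,610×19.1 = 228,905.3; volume = 15,040 m³
S = 228,905.3 / 15,040 = 15.2198 ‰

15.22 ‰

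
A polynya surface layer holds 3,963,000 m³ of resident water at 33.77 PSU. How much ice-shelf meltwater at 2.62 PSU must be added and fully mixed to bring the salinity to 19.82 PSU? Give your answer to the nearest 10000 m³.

3210000 m³

Salt balance: 3,963,000×33.77 + V×2.62 = (3,963,000+V)×19.82
133,830,510 + 2.62V = 78,546,660 + 19.82V
55,283,850 = 17.2V
V = 3,214,177.33 m³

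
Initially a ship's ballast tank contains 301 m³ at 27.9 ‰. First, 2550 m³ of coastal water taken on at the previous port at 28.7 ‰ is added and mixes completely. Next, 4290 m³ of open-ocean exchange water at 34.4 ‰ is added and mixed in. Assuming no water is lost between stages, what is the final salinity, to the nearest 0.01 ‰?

32.09 ‰

Mass of salt is conserved:
Initial salt = 301×27.9 = 8,397.9
After stage 1: salt = 8,397.9 + 2,550×28.7 = 81,582.9; volume = 2,851 m³; S = 28.616 ‰
After stage 2: salt = 81,582.9 + 4,290×34.4 = 229,158.9; volume = 7,141 m³
S = 229,158.9 / 7,141 = 32.0906 ‰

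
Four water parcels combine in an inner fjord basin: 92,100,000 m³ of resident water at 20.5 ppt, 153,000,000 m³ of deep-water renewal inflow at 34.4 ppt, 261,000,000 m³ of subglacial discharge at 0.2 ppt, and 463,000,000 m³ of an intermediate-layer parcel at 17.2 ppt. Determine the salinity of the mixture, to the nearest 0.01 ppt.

15.65 ppt

Conserving salt mass:
salt = 92,100,000×20.5 + 153,000,000×34.4 + 261,000,000×0.2 + 463,000,000×17.2 = 1,888,050,000 + 5,263,200,000 + 52,200,000 + 7,963,600,000 = 15,167,050,000
volume = 92,100,000 + 153,000,000 + 261,000,000 + 463,000,000 = 969,100,000 m³
S = 15,167,050,000 / 969,100,000 = 15.6507 ppt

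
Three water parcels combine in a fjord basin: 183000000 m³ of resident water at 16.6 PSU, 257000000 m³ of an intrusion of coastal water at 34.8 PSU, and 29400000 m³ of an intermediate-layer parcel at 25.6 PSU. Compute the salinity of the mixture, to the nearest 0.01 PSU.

Weighted by volume,
salt = 183,000,000×16.6 + 257,000,000×34.8 + 29,400,000×25.6 = 3,037,800,000 + 8,943,600,000 + 752,640,000 = 12,734,040,000
volume = 183,000,000 + 257,000,000 + 29,400,000 = 469,400,000 m³
S = 12,734,040,000 / 469,400,000 = 27.1283 PSU

27.13 PSU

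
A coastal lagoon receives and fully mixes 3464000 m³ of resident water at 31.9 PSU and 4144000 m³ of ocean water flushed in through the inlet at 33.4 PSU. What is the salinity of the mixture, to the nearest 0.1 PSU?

32.7 PSU

Mass of salt is conserved:
salt = 3,464,000×31.9 + 4,144,000×33.4 = 110,501,600 + 138,409,600 = 248,911,200
volume = 3,464,000 + 4,144,000 = 7,608,000 m³
S = 248,911,200 / 7,608,000 = 32.717 PSU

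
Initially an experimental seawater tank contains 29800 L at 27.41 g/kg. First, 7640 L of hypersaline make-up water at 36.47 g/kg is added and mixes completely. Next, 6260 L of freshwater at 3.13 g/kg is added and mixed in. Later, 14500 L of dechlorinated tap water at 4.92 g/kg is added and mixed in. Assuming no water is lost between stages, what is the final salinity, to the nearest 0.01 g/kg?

20.38 g/kg

Mass of salt is conserved:
Initial salt = 29,800×27.41 = 816,818
After stage 1: salt = 816,818 + 7,640×36.47 = 1,095,448.8; volume = 37,440 L; S = 29.259 g/kg
After stage 2: salt = 1,095,448.8 + 6,260×3.13 = 1,115,042.6; volume = 43,700 L; S = 25.516 g/kg
After stage 3: salt = 1,115,042.6 + 14,500×4.92 = 1,186,382.6; volume = 58,200 L
S = 1,186,382.6 / 58,200 = 20.3846 g/kg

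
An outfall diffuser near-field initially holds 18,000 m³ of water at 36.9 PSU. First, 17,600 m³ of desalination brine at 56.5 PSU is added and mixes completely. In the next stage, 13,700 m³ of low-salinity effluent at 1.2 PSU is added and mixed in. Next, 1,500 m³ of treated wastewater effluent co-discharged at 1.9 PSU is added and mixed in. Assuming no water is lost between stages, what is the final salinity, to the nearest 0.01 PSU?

Salt balance:
Initial salt = 18,000×36.9 = 664,200
After stage 1: salt = 664,200 + 17,600×56.5 = 1,658,600; volume = 35,600 m³; S = 46.59 PSU
After stage 2: salt = 1,658,600 + 13,700×1.2 = 1,675,040; volume = 49,300 m³; S = 33.976 PSU
After stage 3: salt = 1,675,040 + 1,500×1.9 = 1,677,890; volume = 50,800 m³
S = 1,677,890 / 50,800 = 33.0293 PSU

33.03 PSU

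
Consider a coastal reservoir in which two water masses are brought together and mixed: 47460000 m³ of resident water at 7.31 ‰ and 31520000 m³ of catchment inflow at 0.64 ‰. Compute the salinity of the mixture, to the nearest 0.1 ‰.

Conserving salt mass:
salt = 47,460,000×7.31 + 31,520,000×0.64 = 346,932,600 + 20,172,800 = 367,105,400
volume = 47,460,000 + 31,520,000 = 78,980,000 m³
S = 367,105,400 / 78,980,000 = 4.648 ‰

4.6 ‰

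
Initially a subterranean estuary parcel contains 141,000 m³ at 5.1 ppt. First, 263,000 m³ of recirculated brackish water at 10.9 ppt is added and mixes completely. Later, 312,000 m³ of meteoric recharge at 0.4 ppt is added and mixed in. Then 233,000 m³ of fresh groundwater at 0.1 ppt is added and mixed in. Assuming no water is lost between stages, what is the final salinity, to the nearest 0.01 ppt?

By conservation of dissolved salt,
Initial salt = 141,000×5.1 = 719,100
After stage 1: salt = 719,100 + 263,000×10.9 = 3,585,800; volume = 404,000 m³; S = 8.876 ppt
After stage 2: salt = 3,585,800 + 312,000×0.4 = 3,710,600; volume = 716,000 m³; S = 5.182 ppt
After stage 3: salt = 3,710,600 + 233,000×0.1 = 3,733,900; volume = 949,000 m³
S = 3,733,900 / 949,000 = 3.9346 ppt

3.93 ppt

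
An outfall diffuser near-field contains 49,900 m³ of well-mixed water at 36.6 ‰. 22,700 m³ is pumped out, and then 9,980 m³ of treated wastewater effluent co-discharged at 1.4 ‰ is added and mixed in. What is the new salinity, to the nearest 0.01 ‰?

Remaining after removal: 27,200 m³ at 36.6 ‰ (salt = 995,520)
After addition: salt = 995,520 + 9,980×1.4 = 1,009,492; volume = 37,180 m³
S = 1,009,492 / 37,180 = 27.1515 ‰

27.15 ‰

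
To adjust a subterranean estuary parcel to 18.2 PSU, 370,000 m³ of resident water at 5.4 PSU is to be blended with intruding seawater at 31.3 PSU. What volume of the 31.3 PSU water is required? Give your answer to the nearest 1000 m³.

362000 m³

Salt balance: 370,000×5.4 + V×31.3 = (370,000+V)×18.2
1,998,000 + 31.3V = 6,734,000 + 18.2V
4,736,000 = 13.1V
V = 361,526.72 m³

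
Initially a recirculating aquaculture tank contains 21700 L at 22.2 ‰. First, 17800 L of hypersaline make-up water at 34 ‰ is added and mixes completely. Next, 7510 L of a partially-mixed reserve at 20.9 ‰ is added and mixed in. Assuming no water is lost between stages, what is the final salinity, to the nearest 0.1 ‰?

By conservation of dissolved salt,
Initial salt = 21,700×22.2 = 481,740
After stage 1: salt = 481,740 + 17,800×34 = 1,086,940; volume = 39,500 L; S = 27.517 ‰
After stage 2: salt = 1,086,940 + 7,510×20.9 = 1,243,899; volume = 47,010 L
S = 1,243,899 / 47,010 = 26.4603 ‰

26.5 ‰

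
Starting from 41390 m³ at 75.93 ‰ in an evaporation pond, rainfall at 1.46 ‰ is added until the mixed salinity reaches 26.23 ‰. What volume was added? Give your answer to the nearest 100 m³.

Salt balance: 41,390×75.93 + V×1.46 = (41,390+V)×26.23
3,142,742.7 + 1.46V = 1,085,659.7 + 26.23V
2,057,083 = 24.77V
V = 83,047.36 m³

83000 m³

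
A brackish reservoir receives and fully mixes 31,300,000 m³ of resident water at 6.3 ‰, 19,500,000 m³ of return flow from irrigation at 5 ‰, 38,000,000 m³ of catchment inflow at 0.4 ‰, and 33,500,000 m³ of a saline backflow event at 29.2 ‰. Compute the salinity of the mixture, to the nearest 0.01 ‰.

Conserving salt mass:
salt = 31,300,000×6.3 + 19,500,000×5 + 38,000,000×0.4 + 33,500,000×29.2 = 197,190,000 + 97,500,000 + 15,200,000 + 978,200,000 = 1,288,090,000
volume = 31,300,000 + 19,500,000 + 38,000,000 + 33,500,000 = 122,300,000 m³
S = 1,288,090,000 / 122,300,000 = 10.5322 ‰

10.53 ‰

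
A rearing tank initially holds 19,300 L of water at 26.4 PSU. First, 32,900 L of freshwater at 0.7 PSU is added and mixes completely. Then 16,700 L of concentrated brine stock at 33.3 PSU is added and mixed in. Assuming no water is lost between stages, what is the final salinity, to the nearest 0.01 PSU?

15.80 PSU

Mass of salt is conserved:
Initial salt = 19,300×26.4 = 509,520
After stage 1: salt = 509,520 + 32,900×0.7 = 532,550; volume = 52,200 L; S = 10.202 PSU
After stage 2: salt = 532,550 + 16,700×33.3 = 1,088,660; volume = 68,900 L
S = 1,088,660 / 68,900 = 15.8006 PSU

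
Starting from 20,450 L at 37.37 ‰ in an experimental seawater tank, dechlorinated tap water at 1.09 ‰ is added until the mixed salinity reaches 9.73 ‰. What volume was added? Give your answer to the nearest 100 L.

Salt balance: 20,450×37.37 + V×1.09 = (20,450+V)×9.73
764,216.5 + 1.09V = 198,978.5 + 9.73V
565,238 = 8.64V
V = 65,421.06 L

65400 L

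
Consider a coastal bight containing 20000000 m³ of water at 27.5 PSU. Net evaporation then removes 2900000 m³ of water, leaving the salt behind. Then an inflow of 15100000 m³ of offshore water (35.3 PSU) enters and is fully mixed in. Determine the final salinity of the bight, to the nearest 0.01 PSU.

33.63 PSU

After evaporation: salt = 20,000,000×27.5 = 550,000,000; volume = 20,000,000 − 2,900,000 = 17,100,000 m³
After mixing: salt = 550,000,000 + 15,100,000×35.3 = 1,083,030,000; volume = 17,100,000 + 15,100,000 = 32,200,000 m³
S = 1,083,030,000 / 32,200,000 = 33.6345 PSU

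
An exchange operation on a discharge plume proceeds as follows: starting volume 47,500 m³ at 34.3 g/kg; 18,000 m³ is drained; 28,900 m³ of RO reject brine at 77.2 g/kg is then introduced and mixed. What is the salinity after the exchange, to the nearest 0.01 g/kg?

Remaining after removal: 29,500 m³ at 34.3 g/kg (salt = 1,011,850)
After addition: salt = 1,011,850 + 28,900×77.2 = 3,242,930; volume = 58,400 m³
S = 3,242,930 / 58,400 = 55.5296 g/kg

55.53 g/kg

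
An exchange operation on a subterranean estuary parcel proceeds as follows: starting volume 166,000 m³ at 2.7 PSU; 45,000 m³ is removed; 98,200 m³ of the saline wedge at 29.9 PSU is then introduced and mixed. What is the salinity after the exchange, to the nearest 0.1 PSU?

14.9 PSU

Remaining after removal: 121,000 m³ at 2.7 PSU (salt = 326,700)
After addition: salt = 326,700 + 98,200×29.9 = 3,262,880; volume = 219,200 m³
S = 3,262,880 / 219,200 = 14.8854 PSU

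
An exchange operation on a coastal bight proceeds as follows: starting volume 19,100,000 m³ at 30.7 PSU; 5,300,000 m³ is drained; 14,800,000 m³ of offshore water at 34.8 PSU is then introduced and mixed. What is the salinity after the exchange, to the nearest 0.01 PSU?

32.82 PSU

Remaining after removal: 13,800,000 m³ at 30.7 PSU (salt = 423,660,000)
After addition: salt = 423,660,000 + 14,800,000×34.8 = 938,700,000; volume = 28,600,000 m³
S = 938,700,000 / 28,600,000 = 32.8217 PSU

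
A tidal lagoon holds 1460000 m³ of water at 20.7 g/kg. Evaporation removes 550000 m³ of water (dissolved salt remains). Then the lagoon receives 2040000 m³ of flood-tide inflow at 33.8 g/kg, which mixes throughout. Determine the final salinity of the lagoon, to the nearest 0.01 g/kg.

33.62 g/kg

After evaporation: salt = 1,460,000×20.7 = 30,222,000; volume = 1,460,000 − 550,000 = 910,000 m³
After mixing: salt = 30,222,000 + 2,040,000×33.8 = 99,174,000; volume = 910,000 + 2,040,000 = 2,950,000 m³
S = 99,174,000 / 2,950,000 = 33.6183 g/kg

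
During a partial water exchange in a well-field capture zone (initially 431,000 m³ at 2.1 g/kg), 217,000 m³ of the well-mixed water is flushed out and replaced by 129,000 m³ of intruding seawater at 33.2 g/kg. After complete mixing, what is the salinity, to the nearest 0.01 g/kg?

Remaining after removal: 214,000 m³ at 2.1 g/kg (salt = 449,400)
After addition: salt = 449,400 + 129,000×33.2 = 4,732,200; volume = 343,000 m³
S = 4,732,200 / 343,000 = 13.7965 g/kg

13.80 g/kg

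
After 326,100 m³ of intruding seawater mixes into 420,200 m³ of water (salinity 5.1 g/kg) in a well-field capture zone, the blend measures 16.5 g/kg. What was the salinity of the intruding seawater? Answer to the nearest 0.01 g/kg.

31.19 g/kg

Salt balance: 420,200×5.1 + 326,100×S = 746,300×16.5
2,143,020 + 326,100·S = 12,313,950
S = (12,313,950 − 2,143,020) / 326,100 = 31.1896 g/kg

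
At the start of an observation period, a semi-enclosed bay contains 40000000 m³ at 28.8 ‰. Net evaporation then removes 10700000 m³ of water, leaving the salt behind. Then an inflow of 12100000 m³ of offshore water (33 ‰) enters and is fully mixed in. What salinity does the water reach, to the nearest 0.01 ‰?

37.47 ‰

After evaporation: salt = 40,000,000×28.8 = 1,152,000,000; volume = 40,000,000 − 10,700,000 = 29,300,000 m³
After mixing: salt = 1,152,000,000 + 12,100,000×33 = 1,551,300,000; volume = 29,300,000 + 12,100,000 = 41,400,000 m³
S = 1,551,300,000 / 41,400,000 = 37.471 ‰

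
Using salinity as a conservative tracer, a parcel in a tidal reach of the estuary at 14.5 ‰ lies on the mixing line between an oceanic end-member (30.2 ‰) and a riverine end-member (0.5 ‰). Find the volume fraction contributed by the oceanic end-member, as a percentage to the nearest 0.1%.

47.1%

Let g be the oceanic fraction. Salt balance per unit volume:
g×30.2 + (1−g)×0.5 = 14.5
g = (14.5 − 0.5) / (30.2 − 0.5) = 14/29.7 = 0.4714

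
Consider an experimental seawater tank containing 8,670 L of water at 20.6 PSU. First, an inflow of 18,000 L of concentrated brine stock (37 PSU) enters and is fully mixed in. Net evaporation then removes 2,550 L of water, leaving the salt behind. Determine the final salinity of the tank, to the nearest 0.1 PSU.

35.0 PSU

After mixing: salt = 8,670×20.6 + 18,000×37 = 844,602; volume = 26,670 L
After evaporation: salt unchanged = 844,602; volume = 26,670 − 2,550 = 24,120 L
S = 844,602 / 24,120 = 35.0167 PSU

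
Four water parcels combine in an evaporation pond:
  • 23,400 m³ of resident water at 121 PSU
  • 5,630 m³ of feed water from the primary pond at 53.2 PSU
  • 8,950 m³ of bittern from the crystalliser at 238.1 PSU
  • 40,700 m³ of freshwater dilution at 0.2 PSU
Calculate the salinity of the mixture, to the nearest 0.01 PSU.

Weighted by volume,
salt = 23,400×121 + 5,630×53.2 + 8,950×238.1 + 40,700×0.2 = 2,831,400 + 299,516 + 2,130,995 + 8,140 = 5,270,051
volume = 23,400 + 5,630 + 8,950 + 40,700 = 78,680 m³
S = 5,270,051 / 78,680 = 66.9808 PSU

66.98 PSU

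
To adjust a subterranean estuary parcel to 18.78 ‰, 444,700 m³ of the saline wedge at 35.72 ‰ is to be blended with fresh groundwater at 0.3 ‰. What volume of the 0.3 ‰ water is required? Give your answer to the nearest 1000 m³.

Salt balance: 444,700×35.72 + V×0.3 = (444,700+V)×18.78
15,884,684 + 0.3V = 8,351,466 + 18.78V
7,533,218 = 18.48V
V = 407,641.67 m³

408000 m³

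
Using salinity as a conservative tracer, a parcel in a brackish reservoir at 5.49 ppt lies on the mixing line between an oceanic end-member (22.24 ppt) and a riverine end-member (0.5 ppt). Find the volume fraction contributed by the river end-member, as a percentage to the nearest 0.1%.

Let f be the freshwater fraction. Salt balance per unit volume:
f×0.5 + (1−f)×22.24 = 5.49
f = (22.24 − 5.49) / (22.24 − 0.5) = 16.75/21.74 = 0.7705

77.0%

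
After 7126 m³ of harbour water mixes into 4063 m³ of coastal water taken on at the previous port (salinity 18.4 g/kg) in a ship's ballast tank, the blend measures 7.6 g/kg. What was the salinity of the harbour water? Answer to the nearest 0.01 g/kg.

Salt balance: 4,063×18.4 + 7,126×S = 11,189×7.6
74,759.2 + 7,126·S = 85,036.4
S = (85,036.4 − 74,759.2) / 7,126 = 1.4422 g/kg

1.44 g/kg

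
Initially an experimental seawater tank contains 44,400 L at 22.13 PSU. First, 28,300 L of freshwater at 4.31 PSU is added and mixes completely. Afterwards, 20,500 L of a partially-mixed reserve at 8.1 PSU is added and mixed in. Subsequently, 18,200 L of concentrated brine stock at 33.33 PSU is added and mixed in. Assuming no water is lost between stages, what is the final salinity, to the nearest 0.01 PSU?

16.85 PSU

Mass of salt is conserved:
Initial salt = 44,400×22.13 = 982,572
After stage 1: salt = 982,572 + 28,300×4.31 = 1,104,545; volume = 72,700 L; S = 15.193 PSU
After stage 2: salt = 1,104,545 + 20,500×8.1 = 1,270,595; volume = 93,200 L; S = 13.633 PSU
After stage 3: salt = 1,270,595 + 18,200×33.33 = 1,877,201; volume = 111,400 L
S = 1,877,201 / 111,400 = 16.851 PSU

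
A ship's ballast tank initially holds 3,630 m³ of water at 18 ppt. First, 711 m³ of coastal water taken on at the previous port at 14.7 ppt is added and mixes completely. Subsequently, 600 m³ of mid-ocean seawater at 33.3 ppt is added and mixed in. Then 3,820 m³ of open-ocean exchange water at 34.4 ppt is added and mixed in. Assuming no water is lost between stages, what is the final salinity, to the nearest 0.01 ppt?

25.93 ppt

Mass of salt is conserved:
Initial salt = 3,630×18 = 65,340
After stage 1: salt = 65,340 + 711×14.7 = 75,791.7; volume = 4,341 m³; S = 17.46 ppt
After stage 2: salt = 75,791.7 + 600×33.3 = 95,771.7; volume = 4,941 m³; S = 19.383 ppt
After stage 3: salt = 95,771.7 + 3,820×34.4 = 227,179.7; volume = 8,761 m³
S = 227,179.7 / 8,761 = 25.9308 ppt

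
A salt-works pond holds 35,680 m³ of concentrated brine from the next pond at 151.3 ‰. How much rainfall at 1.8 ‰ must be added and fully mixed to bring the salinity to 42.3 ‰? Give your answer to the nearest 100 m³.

96000 m³

Salt balance: 35,680×151.3 + V×1.8 = (35,680+V)×42.3
5,398,384 + 1.8V = 1,509,264 + 42.3V
3,889,120 = 40.5V
V = 96,027.65 m³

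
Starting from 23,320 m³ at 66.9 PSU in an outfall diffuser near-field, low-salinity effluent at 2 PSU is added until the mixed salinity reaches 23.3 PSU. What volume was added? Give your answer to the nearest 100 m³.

Salt balance: 23,320×66.9 + V×2 = (23,320+V)×23.3
1,560,108 + 2V = 543,356 + 23.3V
1,016,752 = 21.3V
V = 47,734.84 m³

47700 m³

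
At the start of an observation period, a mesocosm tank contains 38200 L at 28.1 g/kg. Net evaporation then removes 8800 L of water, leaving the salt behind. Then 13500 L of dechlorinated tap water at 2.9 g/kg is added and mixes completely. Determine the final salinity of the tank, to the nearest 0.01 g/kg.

25.93 g/kg

After evaporation: salt = 38,200×28.1 = 1,073,420; volume = 38,200 − 8,800 = 29,400 L
After mixing: salt = 1,073,420 + 13,500×2.9 = 1,112,570; volume = 29,400 + 13,500 = 42,900 L
S = 1,112,570 / 42,900 = 25.934 g/kg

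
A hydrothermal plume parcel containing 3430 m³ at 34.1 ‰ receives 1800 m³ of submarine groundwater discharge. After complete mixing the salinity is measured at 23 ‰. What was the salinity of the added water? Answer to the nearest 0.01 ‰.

Salt balance: 3,430×34.1 + 1,800×S = 5,230×23
116,963 + 1,800·S = 120,290
S = (120,290 − 116,963) / 1,800 = 1.8483 ‰

1.85 ‰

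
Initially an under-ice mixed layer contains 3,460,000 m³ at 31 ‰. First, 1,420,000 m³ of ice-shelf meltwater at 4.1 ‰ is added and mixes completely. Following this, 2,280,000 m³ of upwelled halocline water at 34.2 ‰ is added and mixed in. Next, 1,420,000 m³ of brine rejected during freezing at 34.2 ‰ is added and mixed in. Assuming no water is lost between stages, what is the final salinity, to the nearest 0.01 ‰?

Mass of salt is conserved:
Initial salt = 3,460,000×31 = 107,260,000
After stage 1: salt = 107,260,000 + 1,420,000×4.1 = 113,082,000; volume = 4,880,000 m³; S = 23.173 ‰
After stage 2: salt = 113,082,000 + 2,280,000×34.2 = 191,058,000; volume = 7,160,000 m³; S = 26.684 ‰
After stage 3: salt = 191,058,000 + 1,420,000×34.2 = 239,622,000; volume = 8,580,000 m³
S = 239,622,000 / 8,580,000 = 27.928 ‰

27.93 ‰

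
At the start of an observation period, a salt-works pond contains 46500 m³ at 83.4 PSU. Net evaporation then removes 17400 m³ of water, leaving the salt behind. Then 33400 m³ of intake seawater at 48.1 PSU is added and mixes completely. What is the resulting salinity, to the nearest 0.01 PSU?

After evaporation: salt = 46,500×83.4 = 3,878,100; volume = 46,500 − 17,400 = 29,100 m³
After mixing: salt = 3,878,100 + 33,400×48.1 = 5,484,640; volume = 29,100 + 33,400 = 62,500 m³
S = 5,484,640 / 62,500 = 87.7542 PSU

87.75 PSU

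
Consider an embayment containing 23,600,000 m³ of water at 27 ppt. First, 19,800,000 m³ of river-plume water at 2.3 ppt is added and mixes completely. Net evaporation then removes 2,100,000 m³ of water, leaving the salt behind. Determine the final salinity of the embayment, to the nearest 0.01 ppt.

16.53 ppt

After mixing: salt = 23,600,000×27 + 19,800,000×2.3 = 682,740,000; volume = 43,400,000 m³
After evaporation: salt unchanged = 682,740,000; volume = 43,400,000 − 2,100,000 = 41,300,000 m³
S = 682,740,000 / 41,300,000 = 16.5312 ppt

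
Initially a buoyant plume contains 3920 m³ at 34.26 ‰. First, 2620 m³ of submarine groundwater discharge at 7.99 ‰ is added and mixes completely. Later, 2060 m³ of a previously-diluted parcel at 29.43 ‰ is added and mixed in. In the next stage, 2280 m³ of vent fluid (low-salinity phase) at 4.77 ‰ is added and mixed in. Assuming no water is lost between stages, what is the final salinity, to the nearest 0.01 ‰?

Salt balance:
Initial salt = 3,920×34.26 = 134,299.2
After stage 1: salt = 134,299.2 + 2,620×7.99 = 155,233; volume = 6,540 m³; S = 23.736 ‰
After stage 2: salt = 155,233 + 2,060×29.43 = 215,858.8; volume = 8,600 m³; S = 25.1 ‰
After stage 3: salt = 215,858.8 + 2,280×4.77 = 226,734.4; volume = 10,880 m³
S = 226,734.4 / 10,880 = 20.8396 ‰

20.84 ‰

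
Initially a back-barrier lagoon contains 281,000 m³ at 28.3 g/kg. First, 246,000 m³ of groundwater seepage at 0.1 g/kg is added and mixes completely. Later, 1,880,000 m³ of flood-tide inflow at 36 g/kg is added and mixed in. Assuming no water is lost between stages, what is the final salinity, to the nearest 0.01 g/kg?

31.43 g/kg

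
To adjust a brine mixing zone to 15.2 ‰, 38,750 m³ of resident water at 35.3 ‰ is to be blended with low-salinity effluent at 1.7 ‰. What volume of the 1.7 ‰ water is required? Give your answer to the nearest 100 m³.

Salt balance: 38,750×35.3 + V×1.7 = (38,750+V)×15.2
1,367,875 + 1.7V = 589,000 + 15.2V
778,875 = 13.5V
V = 57,694.44 m³

57700 m³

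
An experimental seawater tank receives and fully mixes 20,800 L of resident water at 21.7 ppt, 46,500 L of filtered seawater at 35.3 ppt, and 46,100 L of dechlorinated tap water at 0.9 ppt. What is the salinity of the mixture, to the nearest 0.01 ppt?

18.82 ppt

Weighted by volume,
salt = 20,800×21.7 + 46,500×35.3 + 46,100×0.9 = 451,360 + 1,641,450 + 41,490 = 2,134,300
volume = 20,800 + 46,500 + 46,100 = 113,400 L
S = 2,134,300 / 113,400 = 18.821 ppt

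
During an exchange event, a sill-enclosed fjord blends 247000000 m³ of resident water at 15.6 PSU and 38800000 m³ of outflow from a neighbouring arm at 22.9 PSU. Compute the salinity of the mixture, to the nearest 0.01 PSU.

Conserving salt mass:
salt = 247,000,000×15.6 + 38,800,000×22.9 = 3,853,200,000 + 888,520,000 = 4,741,720,000
volume = 247,000,000 + 38,800,000 = 285,800,000 m³
S = 4,741,720,000 / 285,800,000 = 16.591 PSU

16.59 PSU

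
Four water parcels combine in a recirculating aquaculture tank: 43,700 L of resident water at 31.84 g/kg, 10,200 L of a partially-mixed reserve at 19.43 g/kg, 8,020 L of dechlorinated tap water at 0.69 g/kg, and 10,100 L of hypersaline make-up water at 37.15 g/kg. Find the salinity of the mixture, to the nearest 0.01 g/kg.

Mass of salt is conserved:
salt = 43,700×31.84 + 10,200×19.43 + 8,020×0.69 + 10,100×37.15 = 1,391,408 + 198,186 + 5,533.8 + 375,215 = 1,970,342.8
volume = 43,700 + 10,200 + 8,020 + 10,100 = 72,020 L
S = 1,970,342.8 / 72,020 = 27.3583 g/kg

27.36 g/kg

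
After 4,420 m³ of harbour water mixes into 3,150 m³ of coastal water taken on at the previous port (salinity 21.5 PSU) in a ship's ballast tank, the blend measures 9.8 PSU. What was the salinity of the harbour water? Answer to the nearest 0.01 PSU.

Salt balance: 3,150×21.5 + 4,420×S = 7,570×9.8
67,725 + 4,420·S = 74,186
S = (74,186 − 67,725) / 4,420 = 1.4618 PSU

1.46 PSU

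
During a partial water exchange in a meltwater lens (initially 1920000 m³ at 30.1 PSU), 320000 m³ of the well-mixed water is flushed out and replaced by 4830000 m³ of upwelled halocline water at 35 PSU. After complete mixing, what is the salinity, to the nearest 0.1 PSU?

Remaining after removal: 1,600,000 m³ at 30.1 PSU (salt = 48,160,000)
After addition: salt = 48,160,000 + 4,830,000×35 = 217,210,000; volume = 6,430,000 m³
S = 217,210,000 / 6,430,000 = 33.7807 PSU

33.8 PSU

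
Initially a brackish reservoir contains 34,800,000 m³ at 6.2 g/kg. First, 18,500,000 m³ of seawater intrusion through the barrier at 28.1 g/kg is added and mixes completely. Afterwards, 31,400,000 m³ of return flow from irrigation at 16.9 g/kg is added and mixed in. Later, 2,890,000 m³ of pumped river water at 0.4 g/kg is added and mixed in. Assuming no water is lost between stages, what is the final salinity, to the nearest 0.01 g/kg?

14.47 g/kg

Conserving salt mass:
Initial salt = 34,800,000×6.2 = 215,760,000
After stage 1: salt = 215,760,000 + 18,500,000×28.1 = 735,610,000; volume = 53,300,000 m³; S = 13.801 g/kg
After stage 2: salt = 735,610,000 + 31,400,000×16.9 = 1,266,270,000; volume = 84,700,000 m³; S = 14.95 g/kg
After stage 3: salt = 1,266,270,000 + 2,890,000×0.4 = 1,267,426,000; volume = 87,590,000 m³
S = 1,267,426,000 / 87,590,000 = 14.47 g/kg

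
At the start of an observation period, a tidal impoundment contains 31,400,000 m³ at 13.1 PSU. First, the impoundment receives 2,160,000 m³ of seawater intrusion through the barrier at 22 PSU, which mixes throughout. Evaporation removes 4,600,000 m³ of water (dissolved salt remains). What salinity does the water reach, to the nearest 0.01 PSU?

15.84 PSU

After mixing: salt = 31,400,000×13.1 + 2,160,000×22 = 458,860,000; volume = 33,560,000 m³
After evaporation: salt unchanged = 458,860,000; volume = 33,560,000 − 4,600,000 = 28,960,000 m³
S = 458,860,000 / 28,960,000 = 15.8446 PSU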